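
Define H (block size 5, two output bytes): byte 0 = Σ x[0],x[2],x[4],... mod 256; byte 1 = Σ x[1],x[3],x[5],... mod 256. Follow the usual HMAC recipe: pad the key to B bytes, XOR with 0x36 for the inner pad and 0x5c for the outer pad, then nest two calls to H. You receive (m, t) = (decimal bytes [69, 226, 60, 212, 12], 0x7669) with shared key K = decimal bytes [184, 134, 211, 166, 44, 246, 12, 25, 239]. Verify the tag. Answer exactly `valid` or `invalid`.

Key decimal bytes [184, 134, 211, 166, 44, 246, 12, 25, 239] = b8 86 d3 a6 2c f6 0c 19 ef is 9 bytes > B = 5, so hash it first: H(key) = b2 3b, then zero-pad to 5 bytes: K' = b2 3b 00 00 00.
K' ⊕ ipad = 84 0d 36 36 36; K' ⊕ opad = ee 67 5c 5c 5c.
Inner hash: even-index sum = 678 mod 256 = 166; odd-index sum = 208 mod 256 = 208 → a6 d0.
Outer hash (recomputed tag): even-index sum = 630 mod 256 = 118; odd-index sum = 361 mod 256 = 105 → 76 69.
Recomputed tag = 7669; claimed = 7669 → match.

valid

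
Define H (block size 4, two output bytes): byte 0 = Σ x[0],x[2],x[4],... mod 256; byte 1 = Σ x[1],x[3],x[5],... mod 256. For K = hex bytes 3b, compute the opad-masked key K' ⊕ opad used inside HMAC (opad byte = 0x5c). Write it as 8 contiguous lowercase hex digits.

675c5c5c

Key hex bytes 3b is 1 byte ≤ B = 4; zero-pad to 4 bytes: K' = 3b 00 00 00.
XOR each byte with 0x5c: 3b⊕5c=67, 00⊕5c=5c, 00⊕5c=5c, 00⊕5c=5c.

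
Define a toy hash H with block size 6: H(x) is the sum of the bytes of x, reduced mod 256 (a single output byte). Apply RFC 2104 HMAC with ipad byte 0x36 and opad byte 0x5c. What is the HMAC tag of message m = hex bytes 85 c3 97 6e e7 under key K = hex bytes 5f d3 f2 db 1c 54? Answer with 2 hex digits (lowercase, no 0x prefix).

ce

Key hex bytes 5f d3 f2 db 1c 54 is exactly B = 6 bytes: K' = 5f d3 f2 db 1c 54.
K' ⊕ ipad = 69 e5 c4 ed 2a 62.  K' ⊕ opad = 03 8f ae 87 40 08.
Inner input = (K'⊕ipad) ∥ m = 69 e5 c4 ed 2a 62 ∥ 85 c3 97 6e e7.
Inner hash: sum = 105+229+196+237+42+98+133+195+151+110+231 = 1727; mod 256 = 191 → bf.
Outer input = (K'⊕opad) ∥ inner = 03 8f ae 87 40 08 ∥ bf.
Outer hash (tag): sum = 3+143+174+135+64+8+191 = 718; mod 256 = 206 → ce.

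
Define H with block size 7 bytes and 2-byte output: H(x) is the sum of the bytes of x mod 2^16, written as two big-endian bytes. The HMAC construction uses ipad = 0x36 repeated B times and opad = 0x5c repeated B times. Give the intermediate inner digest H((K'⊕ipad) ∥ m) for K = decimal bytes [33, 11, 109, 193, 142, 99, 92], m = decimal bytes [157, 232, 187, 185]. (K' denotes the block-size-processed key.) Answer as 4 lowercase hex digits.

Key decimal bytes [33, 11, 109, 193, 142, 99, 92] = 21 0b 6d c1 8e 63 5c is exactly B = 7 bytes: K' = 21 0b 6d c1 8e 63 5c.
K' ⊕ ipad = 17 3d 5b f7 b8 55 6a.
Inner input = 17 3d 5b f7 b8 55 6a ∥ 9d e8 bb b9.
Inner hash: sum = 23+61+91+247+184+85+106+157+232+187+185 = 1558 → 06 16.

0616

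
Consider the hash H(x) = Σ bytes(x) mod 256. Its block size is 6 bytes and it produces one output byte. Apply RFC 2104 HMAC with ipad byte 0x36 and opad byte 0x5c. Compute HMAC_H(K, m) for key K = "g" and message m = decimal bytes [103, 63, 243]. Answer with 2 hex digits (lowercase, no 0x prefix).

Key "g" = 67 is 1 byte ≤ B = 6; zero-pad to 6 bytes: K' = 67 00 00 00 00 00.
K' ⊕ ipad = 51 36 36 36 36 36.  K' ⊕ opad = 3b 5c 5c 5c 5c 5c.
Inner input = (K'⊕ipad) ∥ m = 51 36 36 36 36 36 ∥ 67 3f f3.
Inner hash: sum = 81+54+54+54+54+54+103+63+243 = 760; mod 256 = 248 → f8.
Outer input = (K'⊕opad) ∥ inner = 3b 5c 5c 5c 5c 5c ∥ f8.
Outer hash (tag): sum = 59+92+92+92+92+92+248 = 767; mod 256 = 255 → ff.

ff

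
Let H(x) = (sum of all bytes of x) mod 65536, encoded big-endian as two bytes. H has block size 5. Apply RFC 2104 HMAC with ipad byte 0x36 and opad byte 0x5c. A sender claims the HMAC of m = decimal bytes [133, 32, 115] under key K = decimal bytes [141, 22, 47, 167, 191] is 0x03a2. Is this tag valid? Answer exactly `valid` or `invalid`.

invalid

Key decimal bytes [141, 22, 47, 167, 191] = 8d 16 2f a7 bf is exactly B = 5 bytes: K' = 8d 16 2f a7 bf.
K' ⊕ ipad = bb 20 19 91 89; K' ⊕ opad = d1 4a 73 fb e3.
Inner hash: sum = 187+32+25+145+137+133+32+115 = 806 → 03 26.
Outer hash (recomputed tag): sum = 209+74+115+251+227+3+38 = 917 → 03 95.
Recomputed tag = 0395; claimed = 03a2 → mismatch.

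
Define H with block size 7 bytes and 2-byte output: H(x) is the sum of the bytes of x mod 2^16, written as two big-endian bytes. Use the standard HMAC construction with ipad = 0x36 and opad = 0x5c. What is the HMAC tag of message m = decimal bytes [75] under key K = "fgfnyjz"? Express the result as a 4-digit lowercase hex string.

Key "fgfnyjz" = 66 67 66 6e 79 6a 7a is exactly B = 7 bytes: K' = 66 67 66 6e 79 6a 7a.
K' ⊕ ipad = 50 51 50 58 4f 5c 4c.  K' ⊕ opad = 3a 3b 3a 32 25 36 26.
Inner input = (K'⊕ipad) ∥ m = 50 51 50 58 4f 5c 4c ∥ 4b.
Inner hash: sum = 80+81+80+88+79+92+76+75 = 651 → 02 8b.
Outer input = (K'⊕opad) ∥ inner = 3a 3b 3a 32 25 36 26 ∥ 02 8b.
Outer hash (tag): sum = 58+59+58+50+37+54+38+2+139 = 495 → 01 ef.

01ef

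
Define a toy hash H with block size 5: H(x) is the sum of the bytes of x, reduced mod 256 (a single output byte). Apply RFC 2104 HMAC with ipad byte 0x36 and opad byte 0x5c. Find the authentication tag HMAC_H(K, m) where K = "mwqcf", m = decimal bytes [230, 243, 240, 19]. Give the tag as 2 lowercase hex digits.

66

Key "mwqcf" = 6d 77 71 63 66 is exactly B = 5 bytes: K' = 6d 77 71 63 66.
K' ⊕ ipad = 5b 41 47 55 50.  K' ⊕ opad = 31 2b 2d 3f 3a.
Inner input = (K'⊕ipad) ∥ m = 5b 41 47 55 50 ∥ e6 f3 f0 13.
Inner hash: sum = 91+65+71+85+80+230+243+240+19 = 1124; mod 256 = 100 → 64.
Outer input = (K'⊕opad) ∥ inner = 31 2b 2d 3f 3a ∥ 64.
Outer hash (tag): sum = 49+43+45+63+58+100 = 358; mod 256 = 102 → 66.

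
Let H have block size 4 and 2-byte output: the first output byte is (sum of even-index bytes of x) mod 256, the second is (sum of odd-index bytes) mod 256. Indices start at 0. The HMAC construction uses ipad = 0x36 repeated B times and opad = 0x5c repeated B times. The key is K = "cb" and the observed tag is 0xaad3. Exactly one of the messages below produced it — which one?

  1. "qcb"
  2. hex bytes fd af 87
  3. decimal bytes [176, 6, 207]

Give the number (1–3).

2

Key "cb" = 63 62 is 2 bytes ≤ B = 4; zero-pad to 4 bytes: K' = 63 62 00 00.
K' ⊕ ipad = 55 54 36 36; K' ⊕ opad = 3f 3e 5c 5c.
m1: inner = H(55 54 36 36 71 63 62) = 5e ed; tag = H(3f 3e 5c 5c 5e ed) = f987
m2: inner = H(55 54 36 36 fd af 87) = 0f 39; tag = H(3f 3e 5c 5c 0f 39) = aad3 ← matches
m3: inner = H(55 54 36 36 b0 06 cf) = 0a 90; tag = H(3f 3e 5c 5c 0a 90) = a52a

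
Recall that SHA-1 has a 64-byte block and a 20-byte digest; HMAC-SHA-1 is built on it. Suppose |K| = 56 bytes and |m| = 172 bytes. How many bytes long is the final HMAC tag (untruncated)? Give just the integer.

20

The tag is one SHA-1 digest: 20 bytes.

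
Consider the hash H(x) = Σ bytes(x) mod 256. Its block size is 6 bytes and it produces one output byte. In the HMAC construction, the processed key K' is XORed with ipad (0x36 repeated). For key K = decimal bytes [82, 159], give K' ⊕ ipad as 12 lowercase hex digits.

Key decimal bytes [82, 159] = 52 9f is 2 bytes ≤ B = 6; zero-pad to 6 bytes: K' = 52 9f 00 00 00 00.
XOR each byte with 0x36: 52⊕36=64, 9f⊕36=a9, 00⊕36=36, 00⊕36=36, 00⊕36=36, 00⊕36=36.

64a936363636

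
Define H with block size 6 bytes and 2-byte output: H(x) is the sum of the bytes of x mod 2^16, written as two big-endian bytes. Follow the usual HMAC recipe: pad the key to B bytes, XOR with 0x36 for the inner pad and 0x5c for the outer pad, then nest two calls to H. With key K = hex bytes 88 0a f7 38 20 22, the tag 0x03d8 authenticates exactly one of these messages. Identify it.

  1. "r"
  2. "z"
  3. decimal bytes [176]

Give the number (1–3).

Key hex bytes 88 0a f7 38 20 22 is exactly B = 6 bytes: K' = 88 0a f7 38 20 22.
K' ⊕ ipad = be 3c c1 0e 16 14; K' ⊕ opad = d4 56 ab 64 7c 7e.
m1: inner = H(be 3c c1 0e 16 14 72) = 02 65; tag = H(d4 56 ab 64 7c 7e 02 65) = 039a
m2: inner = H(be 3c c1 0e 16 14 7a) = 02 6d; tag = H(d4 56 ab 64 7c 7e 02 6d) = 03a2
m3: inner = H(be 3c c1 0e 16 14 b0) = 02 a3; tag = H(d4 56 ab 64 7c 7e 02 a3) = 03d8 ← matches

3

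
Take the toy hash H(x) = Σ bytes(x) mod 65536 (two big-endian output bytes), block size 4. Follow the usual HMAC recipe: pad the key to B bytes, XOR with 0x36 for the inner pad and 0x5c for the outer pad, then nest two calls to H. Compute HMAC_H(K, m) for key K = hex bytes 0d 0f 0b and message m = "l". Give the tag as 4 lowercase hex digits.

Key hex bytes 0d 0f 0b is 3 bytes ≤ B = 4; zero-pad to 4 bytes: K' = 0d 0f 0b 00.
K' ⊕ ipad = 3b 39 3d 36.  K' ⊕ opad = 51 53 57 5c.
Inner input = (K'⊕ipad) ∥ m = 3b 39 3d 36 ∥ 6c.
Inner hash: sum = 59+57+61+54+108 = 339 → 01 53.
Outer input = (K'⊕opad) ∥ inner = 51 53 57 5c ∥ 01 53.
Outer hash (tag): sum = 81+83+87+92+1+83 = 427 → 01 ab.

01ab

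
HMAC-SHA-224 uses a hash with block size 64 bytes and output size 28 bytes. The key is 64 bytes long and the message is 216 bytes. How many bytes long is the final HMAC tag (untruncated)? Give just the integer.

28

The tag is one SHA-224 digest: 28 bytes.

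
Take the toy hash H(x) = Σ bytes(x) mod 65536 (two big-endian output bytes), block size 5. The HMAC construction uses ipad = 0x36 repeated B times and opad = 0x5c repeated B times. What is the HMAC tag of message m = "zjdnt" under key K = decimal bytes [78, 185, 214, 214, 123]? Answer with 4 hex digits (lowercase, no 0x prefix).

0275

Key decimal bytes [78, 185, 214, 214, 123] = 4e b9 d6 d6 7b is exactly B = 5 bytes: K' = 4e b9 d6 d6 7b.
K' ⊕ ipad = 78 8f e0 e0 4d.  K' ⊕ opad = 12 e5 8a 8a 27.
Inner input = (K'⊕ipad) ∥ m = 78 8f e0 e0 4d ∥ 7a 6a 64 6e 74.
Inner hash: sum = 120+143+224+224+77+122+106+100+110+116 = 1342 → 05 3e.
Outer input = (K'⊕opad) ∥ inner = 12 e5 8a 8a 27 ∥ 05 3e.
Outer hash (tag): sum = 18+229+138+138+39+5+62 = 629 → 02 75.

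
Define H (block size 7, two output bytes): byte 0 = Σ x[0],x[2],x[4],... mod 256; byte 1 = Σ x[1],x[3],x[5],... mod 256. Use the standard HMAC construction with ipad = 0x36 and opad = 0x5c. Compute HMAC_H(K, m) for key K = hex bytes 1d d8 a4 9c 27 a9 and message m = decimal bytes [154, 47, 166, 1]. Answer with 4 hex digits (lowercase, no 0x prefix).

876d

Key hex bytes 1d d8 a4 9c 27 a9 is 6 bytes ≤ B = 7; zero-pad to 7 bytes: K' = 1d d8 a4 9c 27 a9 00.
K' ⊕ ipad = 2b ee 92 aa 11 9f 36.  K' ⊕ opad = 41 84 f8 c0 7b f5 5c.
Inner input = (K'⊕ipad) ∥ m = 2b ee 92 aa 11 9f 36 ∥ 9a 2f a6 01.
Inner hash: even-index sum = 308 mod 256 = 52; odd-index sum = 887 mod 256 = 119 → 34 77.
Outer input = (K'⊕opad) ∥ inner = 41 84 f8 c0 7b f5 5c ∥ 34 77.
Outer hash (tag): even-index sum = 647 mod 256 = 135; odd-index sum = 621 mod 256 = 109 → 87 6d.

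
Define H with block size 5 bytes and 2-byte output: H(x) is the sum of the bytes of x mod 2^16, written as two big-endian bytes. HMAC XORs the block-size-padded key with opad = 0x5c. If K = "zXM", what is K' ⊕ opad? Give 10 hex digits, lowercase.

Key "zXM" = 7a 58 4d is 3 bytes ≤ B = 5; zero-pad to 5 bytes: K' = 7a 58 4d 00 00.
XOR each byte with 0x5c: 7a⊕5c=26, 58⊕5c=04, 4d⊕5c=11, 00⊕5c=5c, 00⊕5c=5c.

2604115c5c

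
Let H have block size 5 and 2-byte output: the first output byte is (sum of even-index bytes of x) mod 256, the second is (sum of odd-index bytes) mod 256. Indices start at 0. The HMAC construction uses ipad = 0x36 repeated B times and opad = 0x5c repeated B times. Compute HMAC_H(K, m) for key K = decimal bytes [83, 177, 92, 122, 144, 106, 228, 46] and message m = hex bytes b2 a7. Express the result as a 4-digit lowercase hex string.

1423

Key decimal bytes [83, 177, 92, 122, 144, 106, 228, 46] = 53 b1 5c 7a 90 6a e4 2e is 8 bytes > B = 5, so hash it first: H(key) = 23 c3, then zero-pad to 5 bytes: K' = 23 c3 00 00 00.
K' ⊕ ipad = 15 f5 36 36 36.  K' ⊕ opad = 7f 9f 5c 5c 5c.
Inner input = (K'⊕ipad) ∥ m = 15 f5 36 36 36 ∥ b2 a7.
Inner hash: even-index sum = 296 mod 256 = 40; odd-index sum = 477 mod 256 = 221 → 28 dd.
Outer input = (K'⊕opad) ∥ inner = 7f 9f 5c 5c 5c ∥ 28 dd.
Outer hash (tag): even-index sum = 532 mod 256 = 20; odd-index sum = 291 mod 256 = 35 → 14 23.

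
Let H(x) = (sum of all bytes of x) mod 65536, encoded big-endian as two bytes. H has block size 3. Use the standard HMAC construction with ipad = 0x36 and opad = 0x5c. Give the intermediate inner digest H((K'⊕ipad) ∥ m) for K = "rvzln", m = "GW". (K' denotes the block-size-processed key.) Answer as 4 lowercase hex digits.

Key "rvzln" = 72 76 7a 6c 6e is 5 bytes > B = 3, so hash it first: H(key) = 02 3c, then zero-pad to 3 bytes: K' = 02 3c 00.
K' ⊕ ipad = 34 0a 36.
Inner input = 34 0a 36 ∥ 47 57.
Inner hash: sum = 52+10+54+71+87 = 274 → 01 12.

0112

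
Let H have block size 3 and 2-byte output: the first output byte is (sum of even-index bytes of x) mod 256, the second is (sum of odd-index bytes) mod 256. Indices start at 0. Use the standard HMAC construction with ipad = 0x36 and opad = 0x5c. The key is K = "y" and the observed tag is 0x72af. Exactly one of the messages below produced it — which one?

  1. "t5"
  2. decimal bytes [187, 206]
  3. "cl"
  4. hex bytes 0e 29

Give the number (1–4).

Key "y" = 79 is 1 byte ≤ B = 3; zero-pad to 3 bytes: K' = 79 00 00.
K' ⊕ ipad = 4f 36 36; K' ⊕ opad = 25 5c 5c.
m1: inner = H(4f 36 36 74 35) = ba aa; tag = H(25 5c 5c ba aa) = 2b16
m2: inner = H(4f 36 36 bb ce) = 53 f1; tag = H(25 5c 5c 53 f1) = 72af ← matches
m3: inner = H(4f 36 36 63 6c) = f1 99; tag = H(25 5c 5c f1 99) = 1a4d
m4: inner = H(4f 36 36 0e 29) = ae 44; tag = H(25 5c 5c ae 44) = c50a

2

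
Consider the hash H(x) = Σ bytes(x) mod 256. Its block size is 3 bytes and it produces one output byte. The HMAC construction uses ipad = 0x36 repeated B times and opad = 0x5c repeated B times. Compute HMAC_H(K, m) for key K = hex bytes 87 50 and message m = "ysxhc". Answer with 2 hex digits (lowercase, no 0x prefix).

bf

Key hex bytes 87 50 is 2 bytes ≤ B = 3; zero-pad to 3 bytes: K' = 87 50 00.
K' ⊕ ipad = b1 66 36.  K' ⊕ opad = db 0c 5c.
Inner input = (K'⊕ipad) ∥ m = b1 66 36 ∥ 79 73 78 68 63.
Inner hash: sum = 177+102+54+121+115+120+104+99 = 892; mod 256 = 124 → 7c.
Outer input = (K'⊕opad) ∥ inner = db 0c 5c ∥ 7c.
Outer hash (tag): sum = 219+12+92+124 = 447; mod 256 = 191 → bf.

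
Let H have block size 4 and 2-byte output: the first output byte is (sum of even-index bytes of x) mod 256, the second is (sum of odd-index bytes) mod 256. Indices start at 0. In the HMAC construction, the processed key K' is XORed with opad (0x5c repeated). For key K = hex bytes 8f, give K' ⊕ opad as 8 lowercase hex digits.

d35c5c5c

Key hex bytes 8f is 1 byte ≤ B = 4; zero-pad to 4 bytes: K' = 8f 00 00 00.
XOR each byte with 0x5c: 8f⊕5c=d3, 00⊕5c=5c, 00⊕5c=5c, 00⊕5c=5c.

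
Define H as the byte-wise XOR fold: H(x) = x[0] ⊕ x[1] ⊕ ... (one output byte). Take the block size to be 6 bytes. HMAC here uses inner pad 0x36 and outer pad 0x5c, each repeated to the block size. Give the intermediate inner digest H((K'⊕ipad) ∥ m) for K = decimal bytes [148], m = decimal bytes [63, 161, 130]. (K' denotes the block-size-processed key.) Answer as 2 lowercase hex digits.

88

Key decimal bytes [148] = 94 is 1 byte ≤ B = 6; zero-pad to 6 bytes: K' = 94 00 00 00 00 00.
K' ⊕ ipad = a2 36 36 36 36 36.
Inner input = a2 36 36 36 36 36 ∥ 3f a1 82.
Inner hash: XOR a2⊕36⊕36⊕36⊕36⊕36⊕3f⊕a1⊕82 = 88.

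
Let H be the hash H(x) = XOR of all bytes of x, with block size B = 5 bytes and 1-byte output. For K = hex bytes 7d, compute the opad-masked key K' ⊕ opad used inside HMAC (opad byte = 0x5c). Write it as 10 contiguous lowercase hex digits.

Key hex bytes 7d is 1 byte ≤ B = 5; zero-pad to 5 bytes: K' = 7d 00 00 00 00.
XOR each byte with 0x5c: 7d⊕5c=21, 00⊕5c=5c, 00⊕5c=5c, 00⊕5c=5c, 00⊕5c=5c.

215c5c5c5c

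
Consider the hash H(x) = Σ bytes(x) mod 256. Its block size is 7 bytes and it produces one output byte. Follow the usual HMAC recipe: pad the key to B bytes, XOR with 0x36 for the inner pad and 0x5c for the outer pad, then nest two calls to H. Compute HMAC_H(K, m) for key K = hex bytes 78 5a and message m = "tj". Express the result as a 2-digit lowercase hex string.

9c

Key hex bytes 78 5a is 2 bytes ≤ B = 7; zero-pad to 7 bytes: K' = 78 5a 00 00 00 00 00.
K' ⊕ ipad = 4e 6c 36 36 36 36 36.  K' ⊕ opad = 24 06 5c 5c 5c 5c 5c.
Inner input = (K'⊕ipad) ∥ m = 4e 6c 36 36 36 36 36 ∥ 74 6a.
Inner hash: sum = 78+108+54+54+54+54+54+116+106 = 678; mod 256 = 166 → a6.
Outer input = (K'⊕opad) ∥ inner = 24 06 5c 5c 5c 5c 5c ∥ a6.
Outer hash (tag): sum = 36+6+92+92+92+92+92+166 = 668; mod 256 = 156 → 9c.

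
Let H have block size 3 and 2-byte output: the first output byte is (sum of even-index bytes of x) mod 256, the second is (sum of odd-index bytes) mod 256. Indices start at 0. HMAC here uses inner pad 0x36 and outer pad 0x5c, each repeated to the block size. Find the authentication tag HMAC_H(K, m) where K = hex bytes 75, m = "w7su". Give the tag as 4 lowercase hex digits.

Key hex bytes 75 is 1 byte ≤ B = 3; zero-pad to 3 bytes: K' = 75 00 00.
K' ⊕ ipad = 43 36 36.  K' ⊕ opad = 29 5c 5c.
Inner input = (K'⊕ipad) ∥ m = 43 36 36 ∥ 77 37 73 75.
Inner hash: even-index sum = 293 mod 256 = 37; odd-index sum = 288 mod 256 = 32 → 25 20.
Outer input = (K'⊕opad) ∥ inner = 29 5c 5c ∥ 25 20.
Outer hash (tag): even-index sum = 165 mod 256 = 165; odd-index sum = 129 mod 256 = 129 → a5 81.

a581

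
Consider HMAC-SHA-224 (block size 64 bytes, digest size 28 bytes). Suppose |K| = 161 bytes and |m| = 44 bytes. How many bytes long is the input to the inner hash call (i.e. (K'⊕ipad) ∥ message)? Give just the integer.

Key is 161 > 64 bytes, so it is hashed to 28 bytes then zero-padded to 64: |K'| = 64.
Inner input = (K'⊕ipad) ∥ m → 64 + 44 = 108 bytes.

108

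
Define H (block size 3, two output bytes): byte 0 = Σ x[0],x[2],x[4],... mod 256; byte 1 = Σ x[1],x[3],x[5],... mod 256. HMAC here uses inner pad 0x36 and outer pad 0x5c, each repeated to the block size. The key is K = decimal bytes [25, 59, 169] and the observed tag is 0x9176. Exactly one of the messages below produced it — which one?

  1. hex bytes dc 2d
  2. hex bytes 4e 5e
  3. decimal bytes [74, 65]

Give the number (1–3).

3

Key decimal bytes [25, 59, 169] = 19 3b a9 is exactly B = 3 bytes: K' = 19 3b a9.
K' ⊕ ipad = 2f 0d 9f; K' ⊕ opad = 45 67 f5.
m1: inner = H(2f 0d 9f dc 2d) = fb e9; tag = H(45 67 f5 fb e9) = 2362
m2: inner = H(2f 0d 9f 4e 5e) = 2c 5b; tag = H(45 67 f5 2c 5b) = 9593
m3: inner = H(2f 0d 9f 4a 41) = 0f 57; tag = H(45 67 f5 0f 57) = 9176 ← matches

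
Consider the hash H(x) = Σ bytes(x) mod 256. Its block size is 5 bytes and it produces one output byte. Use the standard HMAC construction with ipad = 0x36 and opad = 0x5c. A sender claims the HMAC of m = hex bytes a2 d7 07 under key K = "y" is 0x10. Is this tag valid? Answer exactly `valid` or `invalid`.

Key "y" = 79 is 1 byte ≤ B = 5; zero-pad to 5 bytes: K' = 79 00 00 00 00.
K' ⊕ ipad = 4f 36 36 36 36; K' ⊕ opad = 25 5c 5c 5c 5c.
Inner hash: sum = 79+54+54+54+54+162+215+7 = 679; mod 256 = 167 → a7.
Outer hash (recomputed tag): sum = 37+92+92+92+92+167 = 572; mod 256 = 60 → 3c.
Recomputed tag = 3c; claimed = 10 → mismatch.

invalid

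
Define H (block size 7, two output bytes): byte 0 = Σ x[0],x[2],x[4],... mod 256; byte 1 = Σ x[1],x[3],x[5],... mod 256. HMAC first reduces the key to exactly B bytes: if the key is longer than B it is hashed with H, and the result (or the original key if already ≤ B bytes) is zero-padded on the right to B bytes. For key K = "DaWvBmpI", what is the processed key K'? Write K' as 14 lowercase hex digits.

|K| = 8 > B = 7, so first hash the key.
H(K): even-index sum = 333 mod 256 = 77; odd-index sum = 397 mod 256 = 141 → 4d 8d.
Zero-pad H(K) = 4d 8d to 7 bytes: K' = 4d 8d 00 00 00 00 00.

4d8d0000000000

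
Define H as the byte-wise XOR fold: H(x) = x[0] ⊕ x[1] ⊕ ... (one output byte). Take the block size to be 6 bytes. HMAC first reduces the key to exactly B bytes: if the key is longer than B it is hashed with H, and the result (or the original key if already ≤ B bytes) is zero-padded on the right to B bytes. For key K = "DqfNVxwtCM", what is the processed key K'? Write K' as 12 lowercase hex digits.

3e0000000000

|K| = 10 > B = 6, so first hash the key.
H(K): XOR 44⊕71⊕66⊕4e⊕56⊕78⊕77⊕74⊕43⊕4d = 3e.
Zero-pad H(K) = 3e to 6 bytes: K' = 3e 00 00 00 00 00.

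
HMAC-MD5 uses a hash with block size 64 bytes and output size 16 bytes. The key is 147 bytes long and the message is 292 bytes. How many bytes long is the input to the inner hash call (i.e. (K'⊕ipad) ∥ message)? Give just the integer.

356

Key is 147 > 64 bytes, so it is hashed to 16 bytes then zero-padded to 64: |K'| = 64.
Inner input = (K'⊕ipad) ∥ m → 64 + 292 = 356 bytes.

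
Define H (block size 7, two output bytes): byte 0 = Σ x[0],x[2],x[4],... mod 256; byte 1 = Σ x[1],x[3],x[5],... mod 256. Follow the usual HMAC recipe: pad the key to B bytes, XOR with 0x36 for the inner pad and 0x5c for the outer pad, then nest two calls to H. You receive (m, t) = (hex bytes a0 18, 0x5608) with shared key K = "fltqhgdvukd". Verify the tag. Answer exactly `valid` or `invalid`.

invalid

Key "fltqhgdvukd" = 66 6c 74 71 68 67 64 76 75 6b 64 is 11 bytes > B = 7, so hash it first: H(key) = 7f 25, then zero-pad to 7 bytes: K' = 7f 25 00 00 00 00 00.
K' ⊕ ipad = 49 13 36 36 36 36 36; K' ⊕ opad = 23 79 5c 5c 5c 5c 5c.
Inner hash: even-index sum = 259 mod 256 = 3; odd-index sum = 287 mod 256 = 31 → 03 1f.
Outer hash (recomputed tag): even-index sum = 342 mod 256 = 86; odd-index sum = 308 mod 256 = 52 → 56 34.
Recomputed tag = 5634; claimed = 5608 → mismatch.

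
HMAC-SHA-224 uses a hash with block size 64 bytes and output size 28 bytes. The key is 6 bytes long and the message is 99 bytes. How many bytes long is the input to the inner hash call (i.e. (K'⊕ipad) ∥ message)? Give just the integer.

Key is 6 ≤ 64 bytes, zero-padded: |K'| = 64.
Inner input = (K'⊕ipad) ∥ m → 64 + 99 = 163 bytes.

163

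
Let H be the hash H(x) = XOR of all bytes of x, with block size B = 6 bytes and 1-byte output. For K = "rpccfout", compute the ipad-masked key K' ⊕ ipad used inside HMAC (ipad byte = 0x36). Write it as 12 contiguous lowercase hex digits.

Key "rpccfout" = 72 70 63 63 66 6f 75 74 is 8 bytes > B = 6, so hash it first: H(key) = 0a, then zero-pad to 6 bytes: K' = 0a 00 00 00 00 00.
XOR each byte with 0x36: 0a⊕36=3c, 00⊕36=36, 00⊕36=36, 00⊕36=36, 00⊕36=36, 00⊕36=36.

3c3636363636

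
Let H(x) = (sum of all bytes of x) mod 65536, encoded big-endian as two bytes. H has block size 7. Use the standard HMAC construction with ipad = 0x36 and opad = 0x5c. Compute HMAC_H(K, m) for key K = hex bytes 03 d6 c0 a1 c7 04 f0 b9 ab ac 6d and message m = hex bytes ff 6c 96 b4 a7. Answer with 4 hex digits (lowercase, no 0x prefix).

0336

Key hex bytes 03 d6 c0 a1 c7 04 f0 b9 ab ac 6d is 11 bytes > B = 7, so hash it first: H(key) = 06 72, then zero-pad to 7 bytes: K' = 06 72 00 00 00 00 00.
K' ⊕ ipad = 30 44 36 36 36 36 36.  K' ⊕ opad = 5a 2e 5c 5c 5c 5c 5c.
Inner input = (K'⊕ipad) ∥ m = 30 44 36 36 36 36 36 ∥ ff 6c 96 b4 a7.
Inner hash: sum = 48+68+54+54+54+54+54+255+108+150+180+167 = 1246 → 04 de.
Outer input = (K'⊕opad) ∥ inner = 5a 2e 5c 5c 5c 5c 5c ∥ 04 de.
Outer hash (tag): sum = 90+46+92+92+92+92+92+4+222 = 822 → 03 36.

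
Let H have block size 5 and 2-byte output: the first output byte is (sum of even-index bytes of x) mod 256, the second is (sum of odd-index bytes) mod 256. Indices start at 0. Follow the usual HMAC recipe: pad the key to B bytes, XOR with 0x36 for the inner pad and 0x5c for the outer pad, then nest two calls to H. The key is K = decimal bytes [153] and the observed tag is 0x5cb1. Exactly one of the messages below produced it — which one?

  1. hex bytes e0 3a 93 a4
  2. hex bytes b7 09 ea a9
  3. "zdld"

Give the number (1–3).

Key decimal bytes [153] = 99 is 1 byte ≤ B = 5; zero-pad to 5 bytes: K' = 99 00 00 00 00.
K' ⊕ ipad = af 36 36 36 36; K' ⊕ opad = c5 5c 5c 5c 5c.
m1: inner = H(af 36 36 36 36 e0 3a 93 a4) = f9 df; tag = H(c5 5c 5c 5c 5c f9 df) = 5cb1 ← matches
m2: inner = H(af 36 36 36 36 b7 09 ea a9) = cd 0d; tag = H(c5 5c 5c 5c 5c cd 0d) = 8a85
m3: inner = H(af 36 36 36 36 7a 64 6c 64) = e3 52; tag = H(c5 5c 5c 5c 5c e3 52) = cf9b

1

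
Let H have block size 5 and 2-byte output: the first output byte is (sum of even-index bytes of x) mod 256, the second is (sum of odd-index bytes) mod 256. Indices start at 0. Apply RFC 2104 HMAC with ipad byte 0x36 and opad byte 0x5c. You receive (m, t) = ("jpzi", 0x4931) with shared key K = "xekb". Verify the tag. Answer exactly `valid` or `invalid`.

Key "xekb" = 78 65 6b 62 is 4 bytes ≤ B = 5; zero-pad to 5 bytes: K' = 78 65 6b 62 00.
K' ⊕ ipad = 4e 53 5d 54 36; K' ⊕ opad = 24 39 37 3e 5c.
Inner hash: even-index sum = 442 mod 256 = 186; odd-index sum = 395 mod 256 = 139 → ba 8b.
Outer hash (recomputed tag): even-index sum = 322 mod 256 = 66; odd-index sum = 305 mod 256 = 49 → 42 31.
Recomputed tag = 4231; claimed = 4931 → mismatch.

invalid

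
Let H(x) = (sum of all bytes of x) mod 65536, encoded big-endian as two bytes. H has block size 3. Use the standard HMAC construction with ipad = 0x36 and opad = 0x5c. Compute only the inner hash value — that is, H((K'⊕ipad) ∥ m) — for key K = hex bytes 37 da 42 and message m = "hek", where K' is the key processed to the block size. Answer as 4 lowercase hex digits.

0299

Key hex bytes 37 da 42 is exactly B = 3 bytes: K' = 37 da 42.
K' ⊕ ipad = 01 ec 74.
Inner input = 01 ec 74 ∥ 68 65 6b.
Inner hash: sum = 1+236+116+104+101+107 = 665 → 02 99.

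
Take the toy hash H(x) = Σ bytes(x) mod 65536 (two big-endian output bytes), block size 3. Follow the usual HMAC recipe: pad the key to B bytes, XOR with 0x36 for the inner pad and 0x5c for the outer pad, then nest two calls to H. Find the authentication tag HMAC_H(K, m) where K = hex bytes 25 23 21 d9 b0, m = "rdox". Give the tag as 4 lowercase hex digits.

Key hex bytes 25 23 21 d9 b0 is 5 bytes > B = 3, so hash it first: H(key) = 01 f2, then zero-pad to 3 bytes: K' = 01 f2 00.
K' ⊕ ipad = 37 c4 36.  K' ⊕ opad = 5d ae 5c.
Inner input = (K'⊕ipad) ∥ m = 37 c4 36 ∥ 72 64 6f 78.
Inner hash: sum = 55+196+54+114+100+111+120 = 750 → 02 ee.
Outer input = (K'⊕opad) ∥ inner = 5d ae 5c ∥ 02 ee.
Outer hash (tag): sum = 93+174+92+2+238 = 599 → 02 57.

0257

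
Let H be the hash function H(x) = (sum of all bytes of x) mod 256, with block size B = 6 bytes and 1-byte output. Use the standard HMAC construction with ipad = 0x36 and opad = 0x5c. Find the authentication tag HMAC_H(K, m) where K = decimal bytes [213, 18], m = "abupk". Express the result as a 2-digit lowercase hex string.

Key decimal bytes [213, 18] = d5 12 is 2 bytes ≤ B = 6; zero-pad to 6 bytes: K' = d5 12 00 00 00 00.
K' ⊕ ipad = e3 24 36 36 36 36.  K' ⊕ opad = 89 4e 5c 5c 5c 5c.
Inner input = (K'⊕ipad) ∥ m = e3 24 36 36 36 36 ∥ 61 62 75 70 6b.
Inner hash: sum = 227+36+54+54+54+54+97+98+117+112+107 = 1010; mod 256 = 242 → f2.
Outer input = (K'⊕opad) ∥ inner = 89 4e 5c 5c 5c 5c ∥ f2.
Outer hash (tag): sum = 137+78+92+92+92+92+242 = 825; mod 256 = 57 → 39.

39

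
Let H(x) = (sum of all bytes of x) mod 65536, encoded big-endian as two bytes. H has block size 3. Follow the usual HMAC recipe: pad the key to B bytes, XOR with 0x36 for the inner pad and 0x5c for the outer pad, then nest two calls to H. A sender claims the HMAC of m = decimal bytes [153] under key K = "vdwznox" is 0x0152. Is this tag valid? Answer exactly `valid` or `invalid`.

Key "vdwznox" = 76 64 77 7a 6e 6f 78 is 7 bytes > B = 3, so hash it first: H(key) = 03 20, then zero-pad to 3 bytes: K' = 03 20 00.
K' ⊕ ipad = 35 16 36; K' ⊕ opad = 5f 7c 5c.
Inner hash: sum = 53+22+54+153 = 282 → 01 1a.
Outer hash (recomputed tag): sum = 95+124+92+1+26 = 338 → 01 52.
Recomputed tag = 0152; claimed = 0152 → match.

valid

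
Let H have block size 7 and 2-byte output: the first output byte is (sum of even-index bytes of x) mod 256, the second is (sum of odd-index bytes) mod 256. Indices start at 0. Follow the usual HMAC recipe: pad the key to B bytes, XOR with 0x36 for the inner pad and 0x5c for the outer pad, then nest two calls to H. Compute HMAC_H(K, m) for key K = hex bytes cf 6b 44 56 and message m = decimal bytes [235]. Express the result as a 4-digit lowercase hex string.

4174

Key hex bytes cf 6b 44 56 is 4 bytes ≤ B = 7; zero-pad to 7 bytes: K' = cf 6b 44 56 00 00 00.
K' ⊕ ipad = f9 5d 72 60 36 36 36.  K' ⊕ opad = 93 37 18 0a 5c 5c 5c.
Inner input = (K'⊕ipad) ∥ m = f9 5d 72 60 36 36 36 ∥ eb.
Inner hash: even-index sum = 471 mod 256 = 215; odd-index sum = 478 mod 256 = 222 → d7 de.
Outer input = (K'⊕opad) ∥ inner = 93 37 18 0a 5c 5c 5c ∥ d7 de.
Outer hash (tag): even-index sum = 577 mod 256 = 65; odd-index sum = 372 mod 256 = 116 → 41 74.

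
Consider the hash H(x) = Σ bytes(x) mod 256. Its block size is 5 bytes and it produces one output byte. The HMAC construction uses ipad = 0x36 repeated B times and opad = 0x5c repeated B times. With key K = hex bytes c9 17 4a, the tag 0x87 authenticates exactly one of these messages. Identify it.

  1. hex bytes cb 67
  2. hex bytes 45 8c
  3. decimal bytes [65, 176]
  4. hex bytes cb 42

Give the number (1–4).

Key hex bytes c9 17 4a is 3 bytes ≤ B = 5; zero-pad to 5 bytes: K' = c9 17 4a 00 00.
K' ⊕ ipad = ff 21 7c 36 36; K' ⊕ opad = 95 4b 16 5c 5c.
m1: inner = H(ff 21 7c 36 36 cb 67) = 3a; tag = H(95 4b 16 5c 5c 3a) = e8
m2: inner = H(ff 21 7c 36 36 45 8c) = d9; tag = H(95 4b 16 5c 5c d9) = 87 ← matches
m3: inner = H(ff 21 7c 36 36 41 b0) = f9; tag = H(95 4b 16 5c 5c f9) = a7
m4: inner = H(ff 21 7c 36 36 cb 42) = 15; tag = H(95 4b 16 5c 5c 15) = c3

2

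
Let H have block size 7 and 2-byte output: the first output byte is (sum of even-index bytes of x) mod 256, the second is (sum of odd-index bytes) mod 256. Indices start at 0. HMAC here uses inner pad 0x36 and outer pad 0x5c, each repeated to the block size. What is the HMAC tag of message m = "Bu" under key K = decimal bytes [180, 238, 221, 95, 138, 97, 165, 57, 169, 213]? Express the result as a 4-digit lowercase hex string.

810e

Key decimal bytes [180, 238, 221, 95, 138, 97, 165, 57, 169, 213] = b4 ee dd 5f 8a 61 a5 39 a9 d5 is 10 bytes > B = 7, so hash it first: H(key) = 69 bc, then zero-pad to 7 bytes: K' = 69 bc 00 00 00 00 00.
K' ⊕ ipad = 5f 8a 36 36 36 36 36.  K' ⊕ opad = 35 e0 5c 5c 5c 5c 5c.
Inner input = (K'⊕ipad) ∥ m = 5f 8a 36 36 36 36 36 ∥ 42 75.
Inner hash: even-index sum = 374 mod 256 = 118; odd-index sum = 312 mod 256 = 56 → 76 38.
Outer input = (K'⊕opad) ∥ inner = 35 e0 5c 5c 5c 5c 5c ∥ 76 38.
Outer hash (tag): even-index sum = 385 mod 256 = 129; odd-index sum = 526 mod 256 = 14 → 81 0e.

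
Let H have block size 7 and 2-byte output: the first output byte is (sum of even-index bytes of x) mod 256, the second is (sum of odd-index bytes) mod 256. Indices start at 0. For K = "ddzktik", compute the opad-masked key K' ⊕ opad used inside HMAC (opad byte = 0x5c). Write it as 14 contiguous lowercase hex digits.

38382637283537

Key "ddzktik" = 64 64 7a 6b 74 69 6b is exactly B = 7 bytes: K' = 64 64 7a 6b 74 69 6b.
XOR each byte with 0x5c: 64⊕5c=38, 64⊕5c=38, 7a⊕5c=26, 6b⊕5c=37, 74⊕5c=28, 69⊕5c=35, 6b⊕5c=37.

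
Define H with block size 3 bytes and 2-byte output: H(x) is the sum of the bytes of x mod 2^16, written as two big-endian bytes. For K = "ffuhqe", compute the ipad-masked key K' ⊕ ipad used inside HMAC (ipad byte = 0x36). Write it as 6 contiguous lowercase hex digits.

Key "ffuhqe" = 66 66 75 68 71 65 is 6 bytes > B = 3, so hash it first: H(key) = 02 7f, then zero-pad to 3 bytes: K' = 02 7f 00.
XOR each byte with 0x36: 02⊕36=34, 7f⊕36=49, 00⊕36=36.

344936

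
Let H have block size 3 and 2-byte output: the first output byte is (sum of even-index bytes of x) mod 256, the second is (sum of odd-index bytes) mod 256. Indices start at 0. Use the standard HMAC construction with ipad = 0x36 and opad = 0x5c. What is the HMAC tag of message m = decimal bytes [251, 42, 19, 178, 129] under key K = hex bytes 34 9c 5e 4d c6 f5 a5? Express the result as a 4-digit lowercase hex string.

Key hex bytes 34 9c 5e 4d c6 f5 a5 is 7 bytes > B = 3, so hash it first: H(key) = fd de, then zero-pad to 3 bytes: K' = fd de 00.
K' ⊕ ipad = cb e8 36.  K' ⊕ opad = a1 82 5c.
Inner input = (K'⊕ipad) ∥ m = cb e8 36 ∥ fb 2a 13 b2 81.
Inner hash: even-index sum = 477 mod 256 = 221; odd-index sum = 631 mod 256 = 119 → dd 77.
Outer input = (K'⊕opad) ∥ inner = a1 82 5c ∥ dd 77.
Outer hash (tag): even-index sum = 372 mod 256 = 116; odd-index sum = 351 mod 256 = 95 → 74 5f.

745f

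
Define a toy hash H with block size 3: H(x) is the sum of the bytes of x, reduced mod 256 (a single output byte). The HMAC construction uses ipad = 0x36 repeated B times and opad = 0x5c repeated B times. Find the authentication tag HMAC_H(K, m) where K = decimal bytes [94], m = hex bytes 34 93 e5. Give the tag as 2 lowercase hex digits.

Key decimal bytes [94] = 5e is 1 byte ≤ B = 3; zero-pad to 3 bytes: K' = 5e 00 00.
K' ⊕ ipad = 68 36 36.  K' ⊕ opad = 02 5c 5c.
Inner input = (K'⊕ipad) ∥ m = 68 36 36 ∥ 34 93 e5.
Inner hash: sum = 104+54+54+52+147+229 = 640; mod 256 = 128 → 80.
Outer input = (K'⊕opad) ∥ inner = 02 5c 5c ∥ 80.
Outer hash (tag): sum = 2+92+92+128 = 314; mod 256 = 58 → 3a.

3a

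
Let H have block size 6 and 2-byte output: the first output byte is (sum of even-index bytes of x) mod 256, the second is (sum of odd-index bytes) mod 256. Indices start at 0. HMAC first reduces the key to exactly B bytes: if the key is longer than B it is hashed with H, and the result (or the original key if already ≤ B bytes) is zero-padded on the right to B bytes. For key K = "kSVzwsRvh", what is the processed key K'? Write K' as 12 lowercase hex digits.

f2b600000000

|K| = 9 > B = 6, so first hash the key.
H(K): even-index sum = 498 mod 256 = 242; odd-index sum = 438 mod 256 = 182 → f2 b6.
Zero-pad H(K) = f2 b6 to 6 bytes: K' = f2 b6 00 00 00 00.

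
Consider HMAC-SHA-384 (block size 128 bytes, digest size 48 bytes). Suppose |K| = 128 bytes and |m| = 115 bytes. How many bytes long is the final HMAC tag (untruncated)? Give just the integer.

48

The tag is one SHA-384 digest: 48 bytes.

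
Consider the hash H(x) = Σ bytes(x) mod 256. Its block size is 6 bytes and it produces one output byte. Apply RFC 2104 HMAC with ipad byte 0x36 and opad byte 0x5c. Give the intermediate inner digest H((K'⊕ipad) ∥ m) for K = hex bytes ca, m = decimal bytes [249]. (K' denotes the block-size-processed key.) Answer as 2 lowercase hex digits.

03

Key hex bytes ca is 1 byte ≤ B = 6; zero-pad to 6 bytes: K' = ca 00 00 00 00 00.
K' ⊕ ipad = fc 36 36 36 36 36.
Inner input = fc 36 36 36 36 36 ∥ f9.
Inner hash: sum = 252+54+54+54+54+54+249 = 771; mod 256 = 3 → 03.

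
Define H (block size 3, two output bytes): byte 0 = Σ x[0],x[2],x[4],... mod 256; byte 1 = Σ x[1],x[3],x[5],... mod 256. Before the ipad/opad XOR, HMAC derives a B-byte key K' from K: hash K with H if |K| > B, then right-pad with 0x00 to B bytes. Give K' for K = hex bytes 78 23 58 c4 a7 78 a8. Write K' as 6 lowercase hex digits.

1f5f00

|K| = 7 > B = 3, so first hash the key.
H(K): even-index sum = 543 mod 256 = 31; odd-index sum = 351 mod 256 = 95 → 1f 5f.
Zero-pad H(K) = 1f 5f to 3 bytes: K' = 1f 5f 00.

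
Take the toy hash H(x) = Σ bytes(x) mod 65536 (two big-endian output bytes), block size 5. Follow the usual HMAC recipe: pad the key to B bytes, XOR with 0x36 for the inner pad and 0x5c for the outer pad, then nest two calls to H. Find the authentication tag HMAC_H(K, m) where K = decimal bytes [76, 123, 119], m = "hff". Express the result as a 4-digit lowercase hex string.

Key decimal bytes [76, 123, 119] = 4c 7b 77 is 3 bytes ≤ B = 5; zero-pad to 5 bytes: K' = 4c 7b 77 00 00.
K' ⊕ ipad = 7a 4d 41 36 36.  K' ⊕ opad = 10 27 2b 5c 5c.
Inner input = (K'⊕ipad) ∥ m = 7a 4d 41 36 36 ∥ 68 66 66.
Inner hash: sum = 122+77+65+54+54+104+102+102 = 680 → 02 a8.
Outer input = (K'⊕opad) ∥ inner = 10 27 2b 5c 5c ∥ 02 a8.
Outer hash (tag): sum = 16+39+43+92+92+2+168 = 452 → 01 c4.

01c4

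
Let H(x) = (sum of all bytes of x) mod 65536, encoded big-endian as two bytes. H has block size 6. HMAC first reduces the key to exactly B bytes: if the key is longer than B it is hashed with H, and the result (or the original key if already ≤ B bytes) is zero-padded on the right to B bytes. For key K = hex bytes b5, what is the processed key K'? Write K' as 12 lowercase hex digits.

Key hex bytes b5 is 1 byte ≤ B = 6; zero-pad to 6 bytes: K' = b5 00 00 00 00 00.

b50000000000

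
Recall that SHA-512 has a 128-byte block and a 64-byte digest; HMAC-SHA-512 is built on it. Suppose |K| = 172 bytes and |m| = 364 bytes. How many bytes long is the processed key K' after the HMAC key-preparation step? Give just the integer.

Key is 172 > 128 bytes, so it is hashed to 64 bytes then zero-padded to 128: |K'| = 128.

128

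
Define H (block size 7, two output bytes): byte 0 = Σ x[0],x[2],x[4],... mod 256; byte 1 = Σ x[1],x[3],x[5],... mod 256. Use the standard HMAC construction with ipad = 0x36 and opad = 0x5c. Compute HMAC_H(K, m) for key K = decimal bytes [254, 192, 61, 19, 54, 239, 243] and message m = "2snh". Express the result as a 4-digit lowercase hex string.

Key decimal bytes [254, 192, 61, 19, 54, 239, 243] = fe c0 3d 13 36 ef f3 is exactly B = 7 bytes: K' = fe c0 3d 13 36 ef f3.
K' ⊕ ipad = c8 f6 0b 25 00 d9 c5.  K' ⊕ opad = a2 9c 61 4f 6a b3 af.
Inner input = (K'⊕ipad) ∥ m = c8 f6 0b 25 00 d9 c5 ∥ 32 73 6e 68.
Inner hash: even-index sum = 627 mod 256 = 115; odd-index sum = 660 mod 256 = 148 → 73 94.
Outer input = (K'⊕opad) ∥ inner = a2 9c 61 4f 6a b3 af ∥ 73 94.
Outer hash (tag): even-index sum = 688 mod 256 = 176; odd-index sum = 529 mod 256 = 17 → b0 11.

b011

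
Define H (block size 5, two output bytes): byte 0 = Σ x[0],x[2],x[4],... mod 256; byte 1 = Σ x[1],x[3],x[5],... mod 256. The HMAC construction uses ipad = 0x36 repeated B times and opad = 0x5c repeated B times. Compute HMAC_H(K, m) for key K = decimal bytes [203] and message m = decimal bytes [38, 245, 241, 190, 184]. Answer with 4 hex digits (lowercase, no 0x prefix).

Key decimal bytes [203] = cb is 1 byte ≤ B = 5; zero-pad to 5 bytes: K' = cb 00 00 00 00.
K' ⊕ ipad = fd 36 36 36 36.  K' ⊕ opad = 97 5c 5c 5c 5c.
Inner input = (K'⊕ipad) ∥ m = fd 36 36 36 36 ∥ 26 f5 f1 be b8.
Inner hash: even-index sum = 796 mod 256 = 28; odd-index sum = 571 mod 256 = 59 → 1c 3b.
Outer input = (K'⊕opad) ∥ inner = 97 5c 5c 5c 5c ∥ 1c 3b.
Outer hash (tag): even-index sum = 394 mod 256 = 138; odd-index sum = 212 mod 256 = 212 → 8a d4.

8ad4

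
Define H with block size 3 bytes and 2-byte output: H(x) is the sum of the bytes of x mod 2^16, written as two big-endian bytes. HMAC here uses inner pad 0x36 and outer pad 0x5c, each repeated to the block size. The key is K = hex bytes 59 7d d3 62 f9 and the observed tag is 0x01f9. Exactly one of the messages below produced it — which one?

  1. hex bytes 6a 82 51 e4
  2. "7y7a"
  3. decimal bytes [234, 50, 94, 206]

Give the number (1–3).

Key hex bytes 59 7d d3 62 f9 is 5 bytes > B = 3, so hash it first: H(key) = 03 04, then zero-pad to 3 bytes: K' = 03 04 00.
K' ⊕ ipad = 35 32 36; K' ⊕ opad = 5f 58 5c.
m1: inner = H(35 32 36 6a 82 51 e4) = 02 be; tag = H(5f 58 5c 02 be) = 01d3
m2: inner = H(35 32 36 37 79 37 61) = 01 e5; tag = H(5f 58 5c 01 e5) = 01f9 ← matches
m3: inner = H(35 32 36 ea 32 5e ce) = 02 e5; tag = H(5f 58 5c 02 e5) = 01fa

2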